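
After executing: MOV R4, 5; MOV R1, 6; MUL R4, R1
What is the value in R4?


Register state trace:
  MOV R4, 5  → R4 = 5
  MOV R1, 6  → R1 = 6
  MUL R4, R1  → R4 = 5 * 6 = 30
Final: R4 = 30

30


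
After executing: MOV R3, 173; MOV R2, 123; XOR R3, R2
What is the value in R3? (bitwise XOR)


Register state trace:
  MOV R3, 173  → R3 = 173 (0b10101101)
  MOV R2, 123  → R2 = 123 (0b01111011)
  XOR R3, R2  → R3 = 173 XOR 123 = 214 (0b11010110)
Final: R3 = 214

214


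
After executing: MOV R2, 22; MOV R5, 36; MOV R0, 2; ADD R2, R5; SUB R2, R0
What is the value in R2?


Register state trace:
  MOV R2, 22  → R2 = 22
  MOV R5, 36  → R5 = 36
  MOV R0, 2  → R0 = 2
  ADD R2, R5  → R2 = 22 + 36 = 58
  SUB R2, R0  → R2 = 58 - 2 = 56
Final: R2 = 56

56


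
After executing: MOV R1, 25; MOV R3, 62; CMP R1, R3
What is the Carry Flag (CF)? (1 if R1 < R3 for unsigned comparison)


Register state trace:
  MOV R1, 25  → R1 = 25
  MOV R3, 62  → R3 = 62
  CMP R1, R3  → unsigned 25 - 62: borrow occurs
  25 < 62, so CF = 1
CF = 1

1


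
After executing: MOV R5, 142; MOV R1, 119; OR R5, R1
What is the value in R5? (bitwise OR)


Register state trace:
  MOV R5, 142  → R5 = 142 (0b10001110)
  MOV R1, 119  → R1 = 119 (0b01110111)
  OR R5, R1   → R5 = 142 OR 119 = 255 (0b11111111)
Final: R5 = 255

255


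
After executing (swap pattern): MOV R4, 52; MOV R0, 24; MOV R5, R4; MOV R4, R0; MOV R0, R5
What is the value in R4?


Register state trace (swap pattern):
  MOV R4, 52  → R4 = 52
  MOV R0, 24  → R0 = 24
  MOV R5, R4  → R5 = 52  (save R4)
  MOV R4, R0  → R4 = 24  (R4 gets R0's value)
  MOV R0, R5  → R0 = 52  (R0 gets saved value)
Final: R4 = 24

24


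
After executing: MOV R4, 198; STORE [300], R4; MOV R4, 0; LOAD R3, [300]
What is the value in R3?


Register and memory trace:
  MOV R4, 198  → R4 = 198
  STORE [300], R4  → mem[300] = 198
  MOV R4, 0  → R4 = 0
  LOAD R3, [300]  → R3 = mem[300] = 198
Final: R3 = 198

198


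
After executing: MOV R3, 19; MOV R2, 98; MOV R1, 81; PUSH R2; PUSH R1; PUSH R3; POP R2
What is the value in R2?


Stack trace (top is rightmost):
  MOV R3, 19  → R3 = 19
  MOV R2, 98  → R2 = 98
  MOV R1, 81  → R1 = 81
  PUSH R2  → stack: [98]
  PUSH R1  → stack: [98, 81]
  PUSH R3  → stack: [98, 81, 19]
  POP R2  → R2 = 19, stack: [98, 81]
Final: R2 = 19

19


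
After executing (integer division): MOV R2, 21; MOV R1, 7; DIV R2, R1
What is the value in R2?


Register state trace:
  MOV R2, 21  → R2 = 21
  MOV R1, 7  → R1 = 7
  DIV R2, R1  → R2 = 21 // 7 = 3
Final: R2 = 3

3


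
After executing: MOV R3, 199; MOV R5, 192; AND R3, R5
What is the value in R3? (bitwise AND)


Register state trace:
  MOV R3, 199  → R3 = 199 (0b11000111)
  MOV R5, 192  → R5 = 192 (0b11000000)
  AND R3, R5  → R3 = 199 AND 192 = 192 (0b11000000)
Final: R3 = 192

192


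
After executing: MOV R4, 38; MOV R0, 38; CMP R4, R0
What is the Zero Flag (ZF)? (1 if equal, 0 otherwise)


Register state trace:
  MOV R4, 38  → R4 = 38
  MOV R0, 38  → R0 = 38
  CMP R4, R0  → computes 38 - 38 = 0
  Result is zero, so values are equal
ZF = 1

1


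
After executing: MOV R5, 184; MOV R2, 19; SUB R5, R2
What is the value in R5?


Register state trace:
  MOV R5, 184  → R5 = 184
  MOV R2, 19  → R2 = 19
  SUB R5, R2  → R5 = 184 - 19 = 165
Final: R5 = 165

165


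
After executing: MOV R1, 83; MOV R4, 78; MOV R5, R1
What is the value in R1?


Register state trace:
  MOV R1, 83  → R1 = 83
  MOV R4, 78  → R4 = 78
  MOV R5, R1  → R5 = 83
Final: R1 = 83

83


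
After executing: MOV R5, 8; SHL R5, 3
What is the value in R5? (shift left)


Register state trace:
  MOV R5, 8  → R5 = 8
  SHL R5, 3  → R5 = 8 << 3 = 8 * 2^3 = 64
Final: R5 = 64

64


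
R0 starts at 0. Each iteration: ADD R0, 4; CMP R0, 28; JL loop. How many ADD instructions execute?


Loop trace (R0 starts at 0, target 28, step 4):
  ADD #1: R0 = 0 + 4 = 4  → 4 < 28, loop
  ADD #2: R0 = 4 + 4 = 8  → 8 < 28, loop
  ADD #3: R0 = 8 + 4 = 12  → 12 < 28, loop
  ADD #4: R0 = 12 + 4 = 16  → 16 < 28, loop
  ADD #5: R0 = 16 + 4 = 20  → 20 < 28, loop
  ADD #6: R0 = 20 + 4 = 24  → 24 < 28, loop
  ADD #7: R0 = 24 + 4 = 28  → 28 >= 28, exit
Total ADD instructions: 7

7


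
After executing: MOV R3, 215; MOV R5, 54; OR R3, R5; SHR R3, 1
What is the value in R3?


Register state trace:
  MOV R3, 215  → R3 = 215 (0b11010111)
  MOV R5, 54  → R5 = 54 (0b00110110)
  OR R3, R5  → R3 = 215 OR 54 = 247 (0b11110111)
  SHR R3, 1  → R3 = 247 >> 1 = 123
Final: R3 = 123

123


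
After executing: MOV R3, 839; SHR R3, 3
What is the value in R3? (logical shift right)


Register state trace:
  MOV R3, 839  → R3 = 839
  SHR R3, 3  → R3 = 839 >> 3 = 839 // 2^3 = 104
Final: R3 = 104

104


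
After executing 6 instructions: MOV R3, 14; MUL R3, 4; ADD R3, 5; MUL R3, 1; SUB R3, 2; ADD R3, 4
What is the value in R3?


Register state trace:
  MOV R3, 14  → R3 = 14
  MUL R3, 4  → R3 = 14 * 4 = 56
  ADD R3, 5  → R3 = 56 + 5 = 61
  MUL R3, 1  → R3 = 61 * 1 = 61
  SUB R3, 2  → R3 = 61 - 2 = 59
  ADD R3, 4  → R3 = 59 + 4 = 63
Final: R3 = 63

63


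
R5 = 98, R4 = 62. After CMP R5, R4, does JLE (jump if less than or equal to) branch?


Trace:
  R5 = 98, R4 = 62
  CMP R5, R4  → compares 98 vs 62
  JLE checks: is 98 less than or equal to 62?
  98 > 62, so condition is false
Branch taken: No

No


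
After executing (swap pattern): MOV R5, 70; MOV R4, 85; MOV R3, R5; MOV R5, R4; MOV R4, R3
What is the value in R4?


Register state trace (swap pattern):
  MOV R5, 70  → R5 = 70
  MOV R4, 85  → R4 = 85
  MOV R3, R5  → R3 = 70  (save R5)
  MOV R5, R4  → R5 = 85  (R5 gets R4's value)
  MOV R4, R3  → R4 = 70  (R4 gets saved value)
Final: R4 = 70

70


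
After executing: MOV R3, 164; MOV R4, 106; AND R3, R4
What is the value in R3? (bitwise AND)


Register state trace:
  MOV R3, 164  → R3 = 164 (0b10100100)
  MOV R4, 106  → R4 = 106 (0b01101010)
  AND R3, R4  → R3 = 164 AND 106 = 32 (0b00100000)
Final: R3 = 32

32


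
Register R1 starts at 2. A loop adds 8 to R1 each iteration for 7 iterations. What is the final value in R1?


Starting value: R1 = 2
  Iter 1: R1 = 2 + 8 = 10
  Iter 2: R1 = 10 + 8 = 18
  Iter 3: R1 = 18 + 8 = 26
  Iter 4: R1 = 26 + 8 = 34
  Iter 5: R1 = 34 + 8 = 42
  Iter 6: R1 = 42 + 8 = 50
  Iter 7: R1 = 50 + 8 = 58
Final: R1 = 58

58


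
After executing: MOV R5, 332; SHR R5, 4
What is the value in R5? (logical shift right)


Register state trace:
  MOV R5, 332  → R5 = 332
  SHR R5, 4  → R5 = 332 >> 4 = 332 // 2^4 = 20
Final: R5 = 20

20


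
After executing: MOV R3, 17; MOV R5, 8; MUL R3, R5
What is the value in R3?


Register state trace:
  MOV R3, 17  → R3 = 17
  MOV R5, 8  → R5 = 8
  MUL R3, R5  → R3 = 17 * 8 = 136
Final: R3 = 136

136


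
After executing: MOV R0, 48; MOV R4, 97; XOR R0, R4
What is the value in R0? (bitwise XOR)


Register state trace:
  MOV R0, 48  → R0 = 48 (0b00110000)
  MOV R4, 97  → R4 = 97 (0b01100001)
  XOR R0, R4  → R0 = 48 XOR 97 = 81 (0b01010001)
Final: R0 = 81

81


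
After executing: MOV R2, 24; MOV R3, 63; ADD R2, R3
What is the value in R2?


Register state trace:
  MOV R2, 24  → R2 = 24
  MOV R3, 63  → R3 = 63
  ADD R2, R3  → R2 = 24 + 63 = 87
Final: R2 = 87

87


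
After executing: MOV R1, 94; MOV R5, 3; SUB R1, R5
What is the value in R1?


Register state trace:
  MOV R1, 94  → R1 = 94
  MOV R5, 3  → R5 = 3
  SUB R1, R5  → R1 = 94 - 3 = 91
Final: R1 = 91

91


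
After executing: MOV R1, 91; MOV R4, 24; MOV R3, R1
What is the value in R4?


Register state trace:
  MOV R1, 91  → R1 = 91
  MOV R4, 24  → R4 = 24
  MOV R3, R1  → R3 = 91
Final: R4 = 24

24


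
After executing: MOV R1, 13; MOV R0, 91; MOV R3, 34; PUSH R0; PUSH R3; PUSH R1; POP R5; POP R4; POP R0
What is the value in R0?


Stack trace (top is rightmost):
  MOV R1, 13  → R1 = 13
  MOV R0, 91  → R0 = 91
  MOV R3, 34  → R3 = 34
  PUSH R0  → stack: [91]
  PUSH R3  → stack: [91, 34]
  PUSH R1  → stack: [91, 34, 13]
  POP R5  → R5 = 13, stack: [91, 34]
  POP R4  → R4 = 34, stack: [91]
  POP R0  → R0 = 91, stack: []
Final: R0 = 91

91


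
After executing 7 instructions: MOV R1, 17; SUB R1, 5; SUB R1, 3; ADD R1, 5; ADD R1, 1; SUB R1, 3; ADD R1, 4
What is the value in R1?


Register state trace:
  MOV R1, 17  → R1 = 17
  SUB R1, 5  → R1 = 17 - 5 = 12
  SUB R1, 3  → R1 = 12 - 3 = 9
  ADD R1, 5  → R1 = 9 + 5 = 14
  ADD R1, 1  → R1 = 14 + 1 = 15
  SUB R1, 3  → R1 = 15 - 3 = 12
  ADD R1, 4  → R1 = 12 + 4 = 16
Final: R1 = 16

16


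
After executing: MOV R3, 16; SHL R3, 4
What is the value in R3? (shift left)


Register state trace:
  MOV R3, 16  → R3 = 16
  SHL R3, 4  → R3 = 16 << 4 = 16 * 2^4 = 256
Final: R3 = 256

256


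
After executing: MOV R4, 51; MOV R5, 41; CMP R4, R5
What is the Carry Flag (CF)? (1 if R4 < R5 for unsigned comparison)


Register state trace:
  MOV R4, 51  → R4 = 51
  MOV R5, 41  → R5 = 41
  CMP R4, R5  → unsigned 51 - 41: no borrow
  51 >= 41, so CF = 0
CF = 0

0


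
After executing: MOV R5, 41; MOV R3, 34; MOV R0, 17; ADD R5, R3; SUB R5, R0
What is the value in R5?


Register state trace:
  MOV R5, 41  → R5 = 41
  MOV R3, 34  → R3 = 34
  MOV R0, 17  → R0 = 17
  ADD R5, R3  → R5 = 41 + 34 = 75
  SUB R5, R0  → R5 = 75 - 17 = 58
Final: R5 = 58

58


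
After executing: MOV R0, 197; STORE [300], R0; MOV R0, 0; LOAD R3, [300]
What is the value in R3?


Register and memory trace:
  MOV R0, 197  → R0 = 197
  STORE [300], R0  → mem[300] = 197
  MOV R0, 0  → R0 = 0
  LOAD R3, [300]  → R3 = mem[300] = 197
Final: R3 = 197

197


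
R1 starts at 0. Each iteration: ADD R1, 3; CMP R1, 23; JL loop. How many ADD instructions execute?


Loop trace (R1 starts at 0, target 23, step 3):
  ADD #1: R1 = 0 + 3 = 3  → 3 < 23, loop
  ADD #2: R1 = 3 + 3 = 6  → 6 < 23, loop
  ADD #3: R1 = 6 + 3 = 9  → 9 < 23, loop
  ADD #4: R1 = 9 + 3 = 12  → 12 < 23, loop
  ADD #5: R1 = 12 + 3 = 15  → 15 < 23, loop
  ADD #6: R1 = 15 + 3 = 18  → 18 < 23, loop
  ADD #7: R1 = 18 + 3 = 21  → 21 < 23, loop
  ADD #8: R1 = 21 + 3 = 24  → 24 >= 23, exit
Total ADD instructions: 8

8


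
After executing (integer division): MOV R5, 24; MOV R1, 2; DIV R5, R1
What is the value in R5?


Register state trace:
  MOV R5, 24  → R5 = 24
  MOV R1, 2  → R1 = 2
  DIV R5, R1  → R5 = 24 // 2 = 12
Final: R5 = 12

12


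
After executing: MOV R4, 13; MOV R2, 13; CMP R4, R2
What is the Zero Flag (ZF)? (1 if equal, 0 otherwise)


Register state trace:
  MOV R4, 13  → R4 = 13
  MOV R2, 13  → R2 = 13
  CMP R4, R2  → computes 13 - 13 = 0
  Result is zero, so values are equal
ZF = 1

1


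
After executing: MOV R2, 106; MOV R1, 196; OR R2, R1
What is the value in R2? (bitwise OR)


Register state trace:
  MOV R2, 106  → R2 = 106 (0b01101010)
  MOV R1, 196  → R1 = 196 (0b11000100)
  OR R2, R1   → R2 = 106 OR 196 = 238 (0b11101110)
Final: R2 = 238

238


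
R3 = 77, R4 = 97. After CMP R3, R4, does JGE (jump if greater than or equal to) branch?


Trace:
  R3 = 77, R4 = 97
  CMP R3, R4  → compares 77 vs 97
  JGE checks: is 77 greater than or equal to 97?
  77 < 97, so condition is false
Branch taken: No

No


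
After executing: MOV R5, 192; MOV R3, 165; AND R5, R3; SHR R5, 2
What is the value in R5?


Register state trace:
  MOV R5, 192  → R5 = 192 (0b11000000)
  MOV R3, 165  → R3 = 165 (0b10100101)
  AND R5, R3  → R5 = 192 AND 165 = 128 (0b10000000)
  SHR R5, 2  → R5 = 128 >> 2 = 32
Final: R5 = 32

32


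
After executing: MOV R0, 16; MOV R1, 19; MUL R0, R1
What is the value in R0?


Register state trace:
  MOV R0, 16  → R0 = 16
  MOV R1, 19  → R1 = 19
  MUL R0, R1  → R0 = 16 * 19 = 304
Final: R0 = 304

304


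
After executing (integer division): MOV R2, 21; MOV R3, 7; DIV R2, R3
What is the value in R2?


Register state trace:
  MOV R2, 21  → R2 = 21
  MOV R3, 7  → R3 = 7
  DIV R2, R3  → R2 = 21 // 7 = 3
Final: R2 = 3

3


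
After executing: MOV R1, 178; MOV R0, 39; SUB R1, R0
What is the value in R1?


Register state trace:
  MOV R1, 178  → R1 = 178
  MOV R0, 39  → R0 = 39
  SUB R1, R0  → R1 = 178 - 39 = 139
Final: R1 = 139

139


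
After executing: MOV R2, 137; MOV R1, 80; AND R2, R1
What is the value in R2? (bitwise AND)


Register state trace:
  MOV R2, 137  → R2 = 137 (0b10001001)
  MOV R1, 80  → R1 = 80 (0b01010000)
  AND R2, R1  → R2 = 137 AND 80 = 0 (0b00000000)
Final: R2 = 0

0


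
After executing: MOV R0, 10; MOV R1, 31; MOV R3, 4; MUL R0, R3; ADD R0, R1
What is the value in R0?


Register state trace:
  MOV R0, 10  → R0 = 10
  MOV R1, 31  → R1 = 31
  MOV R3, 4  → R3 = 4
  MUL R0, R3  → R0 = 10 * 4 = 40
  ADD R0, R1  → R0 = 40 + 31 = 71
Final: R0 = 71

71


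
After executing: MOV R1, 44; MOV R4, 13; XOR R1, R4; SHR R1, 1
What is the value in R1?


Register state trace:
  MOV R1, 44  → R1 = 44 (0b00101100)
  MOV R4, 13  → R4 = 13 (0b00001101)
  XOR R1, R4  → R1 = 44 XOR 13 = 33 (0b00100001)
  SHR R1, 1  → R1 = 33 >> 1 = 16
Final: R1 = 16

16


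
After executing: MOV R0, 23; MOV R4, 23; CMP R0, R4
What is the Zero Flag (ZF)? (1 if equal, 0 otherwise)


Register state trace:
  MOV R0, 23  → R0 = 23
  MOV R4, 23  → R4 = 23
  CMP R0, R4  → computes 23 - 23 = 0
  Result is zero, so values are equal
ZF = 1

1


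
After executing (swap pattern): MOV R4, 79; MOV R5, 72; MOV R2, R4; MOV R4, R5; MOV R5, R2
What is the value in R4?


Register state trace (swap pattern):
  MOV R4, 79  → R4 = 79
  MOV R5, 72  → R5 = 72
  MOV R2, R4  → R2 = 79  (save R4)
  MOV R4, R5  → R4 = 72  (R4 gets R5's value)
  MOV R5, R2  → R5 = 79  (R5 gets saved value)
Final: R4 = 72

72


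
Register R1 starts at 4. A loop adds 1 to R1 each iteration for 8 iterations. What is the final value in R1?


Starting value: R1 = 4
  Iter 1: R1 = 4 + 1 = 5
  Iter 2: R1 = 5 + 1 = 6
  Iter 3: R1 = 6 + 1 = 7
  Iter 4: R1 = 7 + 1 = 8
  Iter 5: R1 = 8 + 1 = 9
  Iter 6: R1 = 9 + 1 = 10
  Iter 7: R1 = 10 + 1 = 11
  Iter 8: R1 = 11 + 1 = 12
Final: R1 = 12

12


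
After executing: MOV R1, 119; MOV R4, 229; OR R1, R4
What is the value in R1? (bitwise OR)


Register state trace:
  MOV R1, 119  → R1 = 119 (0b01110111)
  MOV R4, 229  → R4 = 229 (0b11100101)
  OR R1, R4   → R1 = 119 OR 229 = 247 (0b11110111)
Final: R1 = 247

247


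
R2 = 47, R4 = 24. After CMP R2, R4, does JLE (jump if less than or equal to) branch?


Trace:
  R2 = 47, R4 = 24
  CMP R2, R4  → compares 47 vs 24
  JLE checks: is 47 less than or equal to 24?
  47 > 24, so condition is false
Branch taken: No

No


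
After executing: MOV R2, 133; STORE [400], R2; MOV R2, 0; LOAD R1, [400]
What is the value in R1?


Register and memory trace:
  MOV R2, 133  → R2 = 133
  STORE [400], R2  → mem[400] = 133
  MOV R2, 0  → R2 = 0
  LOAD R1, [400]  → R1 = mem[400] = 133
Final: R1 = 133

133


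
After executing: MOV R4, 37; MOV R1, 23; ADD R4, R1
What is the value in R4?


Register state trace:
  MOV R4, 37  → R4 = 37
  MOV R1, 23  → R1 = 23
  ADD R4, R1  → R4 = 37 + 23 = 60
Final: R4 = 60

60


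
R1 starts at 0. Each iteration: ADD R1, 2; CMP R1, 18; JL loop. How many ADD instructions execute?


Loop trace (R1 starts at 0, target 18, step 2):
  ADD #1: R1 = 0 + 2 = 2  → 2 < 18, loop
  ADD #2: R1 = 2 + 2 = 4  → 4 < 18, loop
  ADD #3: R1 = 4 + 2 = 6  → 6 < 18, loop
  ADD #4: R1 = 6 + 2 = 8  → 8 < 18, loop
  ADD #5: R1 = 8 + 2 = 10  → 10 < 18, loop
  ADD #6: R1 = 10 + 2 = 12  → 12 < 18, loop
  ADD #7: R1 = 12 + 2 = 14  → 14 < 18, loop
  ADD #8: R1 = 14 + 2 = 16  → 16 < 18, loop
  ADD #9: R1 = 16 + 2 = 18  → 18 >= 18, exit
Total ADD instructions: 9

9


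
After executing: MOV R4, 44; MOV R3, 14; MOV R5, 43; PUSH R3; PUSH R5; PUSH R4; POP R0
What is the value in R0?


Stack trace (top is rightmost):
  MOV R4, 44  → R4 = 44
  MOV R3, 14  → R3 = 14
  MOV R5, 43  → R5 = 43
  PUSH R3  → stack: [14]
  PUSH R5  → stack: [14, 43]
  PUSH R4  → stack: [14, 43, 44]
  POP R0  → R0 = 44, stack: [14, 43]
Final: R0 = 44

44


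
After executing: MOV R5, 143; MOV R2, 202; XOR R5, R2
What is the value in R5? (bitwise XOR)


Register state trace:
  MOV R5, 143  → R5 = 143 (0b10001111)
  MOV R2, 202  → R2 = 202 (0b11001010)
  XOR R5, R2  → R5 = 143 XOR 202 = 69 (0b01000101)
Final: R5 = 69

69


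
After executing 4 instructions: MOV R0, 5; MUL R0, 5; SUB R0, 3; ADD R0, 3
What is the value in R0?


Register state trace:
  MOV R0, 5  → R0 = 5
  MUL R0, 5  → R0 = 5 * 5 = 25
  SUB R0, 3  → R0 = 25 - 3 = 22
  ADD R0, 3  → R0 = 22 + 3 = 25
Final: R0 = 25

25


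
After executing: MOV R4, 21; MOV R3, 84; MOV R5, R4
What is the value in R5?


Register state trace:
  MOV R4, 21  → R4 = 21
  MOV R3, 84  → R3 = 84
  MOV R5, R4  → R5 = 21
Final: R5 = 21

21


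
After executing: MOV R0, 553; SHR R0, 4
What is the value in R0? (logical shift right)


Register state trace:
  MOV R0, 553  → R0 = 553
  SHR R0, 4  → R0 = 553 >> 4 = 553 // 2^4 = 34
Final: R0 = 34

34


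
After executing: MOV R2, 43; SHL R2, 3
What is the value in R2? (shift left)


Register state trace:
  MOV R2, 43  → R2 = 43
  SHL R2, 3  → R2 = 43 << 3 = 43 * 2^3 = 344
Final: R2 = 344

344


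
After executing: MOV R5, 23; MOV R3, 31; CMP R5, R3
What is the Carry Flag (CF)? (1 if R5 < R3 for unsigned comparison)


Register state trace:
  MOV R5, 23  → R5 = 23
  MOV R3, 31  → R3 = 31
  CMP R5, R3  → unsigned 23 - 31: borrow occurs
  23 < 31, so CF = 1
CF = 1

1


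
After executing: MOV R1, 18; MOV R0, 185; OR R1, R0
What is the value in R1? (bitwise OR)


Register state trace:
  MOV R1, 18  → R1 = 18 (0b00010010)
  MOV R0, 185  → R0 = 185 (0b10111001)
  OR R1, R0   → R1 = 18 OR 185 = 187 (0b10111011)
Final: R1 = 187

187


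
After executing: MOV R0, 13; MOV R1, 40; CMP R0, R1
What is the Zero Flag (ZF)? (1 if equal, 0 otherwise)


Register state trace:
  MOV R0, 13  → R0 = 13
  MOV R1, 40  → R1 = 40
  CMP R0, R1  → computes 13 - 40 = -27
  Result is nonzero, so values are not equal
ZF = 0

0


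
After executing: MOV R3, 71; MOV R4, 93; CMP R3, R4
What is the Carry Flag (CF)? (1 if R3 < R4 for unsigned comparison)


Register state trace:
  MOV R3, 71  → R3 = 71
  MOV R4, 93  → R4 = 93
  CMP R3, R4  → unsigned 71 - 93: borrow occurs
  71 < 93, so CF = 1
CF = 1

1


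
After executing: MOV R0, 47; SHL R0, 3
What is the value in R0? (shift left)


Register state trace:
  MOV R0, 47  → R0 = 47
  SHL R0, 3  → R0 = 47 << 3 = 47 * 2^3 = 376
Final: R0 = 376

376


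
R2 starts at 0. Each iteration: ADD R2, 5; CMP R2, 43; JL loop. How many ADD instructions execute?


Loop trace (R2 starts at 0, target 43, step 5):
  ADD #1: R2 = 0 + 5 = 5  → 5 < 43, loop
  ADD #2: R2 = 5 + 5 = 10  → 10 < 43, loop
  ADD #3: R2 = 10 + 5 = 15  → 15 < 43, loop
  ADD #4: R2 = 15 + 5 = 20  → 20 < 43, loop
  ADD #5: R2 = 20 + 5 = 25  → 25 < 43, loop
  ADD #6: R2 = 25 + 5 = 30  → 30 < 43, loop
  ADD #7: R2 = 30 + 5 = 35  → 35 < 43, loop
  ADD #8: R2 = 35 + 5 = 40  → 40 < 43, loop
  ADD #9: R2 = 40 + 5 = 45  → 45 >= 43, exit
Total ADD instructions: 9

9


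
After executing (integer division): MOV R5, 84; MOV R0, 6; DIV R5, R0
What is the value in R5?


Register state trace:
  MOV R5, 84  → R5 = 84
  MOV R0, 6  → R0 = 6
  DIV R5, R0  → R5 = 84 // 6 = 14
Final: R5 = 14

14


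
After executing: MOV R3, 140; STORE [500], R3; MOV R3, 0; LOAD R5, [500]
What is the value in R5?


Register and memory trace:
  MOV R3, 140  → R3 = 140
  STORE [500], R3  → mem[500] = 140
  MOV R3, 0  → R3 = 0
  LOAD R5, [500]  → R5 = mem[500] = 140
Final: R5 = 140

140


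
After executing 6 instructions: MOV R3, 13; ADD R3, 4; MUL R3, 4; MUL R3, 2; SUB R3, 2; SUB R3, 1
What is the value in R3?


Register state trace:
  MOV R3, 13  → R3 = 13
  ADD R3, 4  → R3 = 13 + 4 = 17
  MUL R3, 4  → R3 = 17 * 4 = 68
  MUL R3, 2  → R3 = 68 * 2 = 136
  SUB R3, 2  → R3 = 136 - 2 = 134
  SUB R3, 1  → R3 = 134 - 1 = 133
Final: R3 = 133

133


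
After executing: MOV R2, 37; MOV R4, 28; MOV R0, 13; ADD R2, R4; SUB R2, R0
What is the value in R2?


Register state trace:
  MOV R2, 37  → R2 = 37
  MOV R4, 28  → R4 = 28
  MOV R0, 13  → R0 = 13
  ADD R2, R4  → R2 = 37 + 28 = 65
  SUB R2, R0  → R2 = 65 - 13 = 52
Final: R2 = 52

52


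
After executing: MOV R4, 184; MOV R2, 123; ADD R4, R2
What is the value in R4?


Register state trace:
  MOV R4, 184  → R4 = 184
  MOV R2, 123  → R2 = 123
  ADD R4, R2  → R4 = 184 + 123 = 307
Final: R4 = 307

307


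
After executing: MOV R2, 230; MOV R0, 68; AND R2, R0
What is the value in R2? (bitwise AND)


Register state trace:
  MOV R2, 230  → R2 = 230 (0b11100110)
  MOV R0, 68  → R0 = 68 (0b01000100)
  AND R2, R0  → R2 = 230 AND 68 = 68 (0b01000100)
Final: R2 = 68

68


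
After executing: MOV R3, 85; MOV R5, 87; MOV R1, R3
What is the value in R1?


Register state trace:
  MOV R3, 85  → R3 = 85
  MOV R5, 87  → R5 = 87
  MOV R1, R3  → R1 = 85
Final: R1 = 85

85


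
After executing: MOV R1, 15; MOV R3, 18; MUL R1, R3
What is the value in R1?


Register state trace:
  MOV R1, 15  → R1 = 15
  MOV R3, 18  → R3 = 18
  MUL R1, R3  → R1 = 15 * 18 = 270
Final: R1 = 270

270


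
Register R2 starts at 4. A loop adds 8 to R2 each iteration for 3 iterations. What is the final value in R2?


Starting value: R2 = 4
  Iter 1: R2 = 4 + 8 = 12
  Iter 2: R2 = 12 + 8 = 20
  Iter 3: R2 = 20 + 8 = 28
Final: R2 = 28

28


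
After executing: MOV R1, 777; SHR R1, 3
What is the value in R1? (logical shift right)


Register state trace:
  MOV R1, 777  → R1 = 777
  SHR R1, 3  → R1 = 777 >> 3 = 777 // 2^3 = 97
Final: R1 = 97

97


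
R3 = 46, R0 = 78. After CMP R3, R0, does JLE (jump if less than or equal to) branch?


Trace:
  R3 = 46, R0 = 78
  CMP R3, R0  → compares 46 vs 78
  JLE checks: is 46 less than or equal to 78?
  46 < 78, so condition is true
Branch taken: Yes

Yes


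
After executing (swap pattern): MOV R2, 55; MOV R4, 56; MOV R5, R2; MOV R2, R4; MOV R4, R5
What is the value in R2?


Register state trace (swap pattern):
  MOV R2, 55  → R2 = 55
  MOV R4, 56  → R4 = 56
  MOV R5, R2  → R5 = 55  (save R2)
  MOV R2, R4  → R2 = 56  (R2 gets R4's value)
  MOV R4, R5  → R4 = 55  (R4 gets saved value)
Final: R2 = 56

56


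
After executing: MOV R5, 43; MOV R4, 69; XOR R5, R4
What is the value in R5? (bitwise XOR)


Register state trace:
  MOV R5, 43  → R5 = 43 (0b00101011)
  MOV R4, 69  → R4 = 69 (0b01000101)
  XOR R5, R4  → R5 = 43 XOR 69 = 110 (0b01101110)
Final: R5 = 110

110


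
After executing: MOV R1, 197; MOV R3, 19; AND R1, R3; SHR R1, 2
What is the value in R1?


Register state trace:
  MOV R1, 197  → R1 = 197 (0b11000101)
  MOV R3, 19  → R3 = 19 (0b00010011)
  AND R1, R3  → R1 = 197 AND 19 = 1 (0b00000001)
  SHR R1, 2  → R1 = 1 >> 2 = 0
Final: R1 = 0

0


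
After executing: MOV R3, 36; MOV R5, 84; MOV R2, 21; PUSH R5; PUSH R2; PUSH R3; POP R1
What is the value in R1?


Stack trace (top is rightmost):
  MOV R3, 36  → R3 = 36
  MOV R5, 84  → R5 = 84
  MOV R2, 21  → R2 = 21
  PUSH R5  → stack: [84]
  PUSH R2  → stack: [84, 21]
  PUSH R3  → stack: [84, 21, 36]
  POP R1  → R1 = 36, stack: [84, 21]
Final: R1 = 36

36


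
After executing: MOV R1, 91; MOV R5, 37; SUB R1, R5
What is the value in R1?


Register state trace:
  MOV R1, 91  → R1 = 91
  MOV R5, 37  → R5 = 37
  SUB R1, R5  → R1 = 91 - 37 = 54
Final: R1 = 54

54


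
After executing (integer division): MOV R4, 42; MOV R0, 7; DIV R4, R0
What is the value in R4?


Register state trace:
  MOV R4, 42  → R4 = 42
  MOV R0, 7  → R0 = 7
  DIV R4, R0  → R4 = 42 // 7 = 6
Final: R4 = 6

6


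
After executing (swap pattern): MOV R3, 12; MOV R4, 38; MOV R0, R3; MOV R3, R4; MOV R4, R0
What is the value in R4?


Register state trace (swap pattern):
  MOV R3, 12  → R3 = 12
  MOV R4, 38  → R4 = 38
  MOV R0, R3  → R0 = 12  (save R3)
  MOV R3, R4  → R3 = 38  (R3 gets R4's value)
  MOV R4, R0  → R4 = 12  (R4 gets saved value)
Final: R4 = 12

12


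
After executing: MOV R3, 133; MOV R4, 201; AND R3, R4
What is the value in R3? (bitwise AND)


Register state trace:
  MOV R3, 133  → R3 = 133 (0b10000101)
  MOV R4, 201  → R4 = 201 (0b11001001)
  AND R3, R4  → R3 = 133 AND 201 = 129 (0b10000001)
Final: R3 = 129

129


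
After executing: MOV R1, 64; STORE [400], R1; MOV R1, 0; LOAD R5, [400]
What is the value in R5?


Register and memory trace:
  MOV R1, 64  → R1 = 64
  STORE [400], R1  → mem[400] = 64
  MOV R1, 0  → R1 = 0
  LOAD R5, [400]  → R5 = mem[400] = 64
Final: R5 = 64

64


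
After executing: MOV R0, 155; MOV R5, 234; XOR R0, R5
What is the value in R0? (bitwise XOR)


Register state trace:
  MOV R0, 155  → R0 = 155 (0b10011011)
  MOV R5, 234  → R5 = 234 (0b11101010)
  XOR R0, R5  → R0 = 155 XOR 234 = 113 (0b01110001)
Final: R0 = 113

113


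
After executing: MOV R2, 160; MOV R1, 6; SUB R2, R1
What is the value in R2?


Register state trace:
  MOV R2, 160  → R2 = 160
  MOV R1, 6  → R1 = 6
  SUB R2, R1  → R2 = 160 - 6 = 154
Final: R2 = 154

154


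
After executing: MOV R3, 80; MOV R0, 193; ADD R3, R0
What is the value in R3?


Register state trace:
  MOV R3, 80  → R3 = 80
  MOV R0, 193  → R0 = 193
  ADD R3, R0  → R3 = 80 + 193 = 273
Final: R3 = 273

273


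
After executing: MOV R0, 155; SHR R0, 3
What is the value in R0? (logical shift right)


Register state trace:
  MOV R0, 155  → R0 = 155
  SHR R0, 3  → R0 = 155 >> 3 = 155 // 2^3 = 19
Final: R0 = 19

19


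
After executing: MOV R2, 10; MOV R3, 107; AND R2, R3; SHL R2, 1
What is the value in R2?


Register state trace:
  MOV R2, 10  → R2 = 10 (0b00001010)
  MOV R3, 107  → R3 = 107 (0b01101011)
  AND R2, R3  → R2 = 10 AND 107 = 10 (0b00001010)
  SHL R2, 1  → R2 = 10 << 1 = 20
Final: R2 = 20

20


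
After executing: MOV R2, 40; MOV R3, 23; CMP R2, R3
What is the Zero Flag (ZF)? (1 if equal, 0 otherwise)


Register state trace:
  MOV R2, 40  → R2 = 40
  MOV R3, 23  → R3 = 23
  CMP R2, R3  → computes 40 - 23 = 17
  Result is nonzero, so values are not equal
ZF = 0

0


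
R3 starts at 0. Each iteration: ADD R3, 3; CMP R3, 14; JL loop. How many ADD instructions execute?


Loop trace (R3 starts at 0, target 14, step 3):
  ADD #1: R3 = 0 + 3 = 3  → 3 < 14, loop
  ADD #2: R3 = 3 + 3 = 6  → 6 < 14, loop
  ADD #3: R3 = 6 + 3 = 9  → 9 < 14, loop
  ADD #4: R3 = 9 + 3 = 12  → 12 < 14, loop
  ADD #5: R3 = 12 + 3 = 15  → 15 >= 14, exit
Total ADD instructions: 5

5


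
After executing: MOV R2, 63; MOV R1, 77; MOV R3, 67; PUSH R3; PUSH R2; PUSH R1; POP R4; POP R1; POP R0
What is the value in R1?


Stack trace (top is rightmost):
  MOV R2, 63  → R2 = 63
  MOV R1, 77  → R1 = 77
  MOV R3, 67  → R3 = 67
  PUSH R3  → stack: [67]
  PUSH R2  → stack: [67, 63]
  PUSH R1  → stack: [67, 63, 77]
  POP R4  → R4 = 77, stack: [67, 63]
  POP R1  → R1 = 63, stack: [67]
  POP R0  → R0 = 67, stack: []
Final: R1 = 63

63


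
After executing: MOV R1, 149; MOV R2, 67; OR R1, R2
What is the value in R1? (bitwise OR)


Register state trace:
  MOV R1, 149  → R1 = 149 (0b10010101)
  MOV R2, 67  → R2 = 67 (0b01000011)
  OR R1, R2   → R1 = 149 OR 67 = 215 (0b11010111)
Final: R1 = 215

215


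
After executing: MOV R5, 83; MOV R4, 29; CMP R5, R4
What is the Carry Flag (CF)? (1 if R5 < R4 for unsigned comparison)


Register state trace:
  MOV R5, 83  → R5 = 83
  MOV R4, 29  → R4 = 29
  CMP R5, R4  → unsigned 83 - 29: no borrow
  83 >= 29, so CF = 0
CF = 0

0


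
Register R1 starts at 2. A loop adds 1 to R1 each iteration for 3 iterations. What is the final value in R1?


Starting value: R1 = 2
  Iter 1: R1 = 2 + 1 = 3
  Iter 2: R1 = 3 + 1 = 4
  Iter 3: R1 = 4 + 1 = 5
Final: R1 = 5

5


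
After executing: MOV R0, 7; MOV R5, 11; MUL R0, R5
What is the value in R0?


Register state trace:
  MOV R0, 7  → R0 = 7
  MOV R5, 11  → R5 = 11
  MUL R0, R5  → R0 = 7 * 11 = 77
Final: R0 = 77

77


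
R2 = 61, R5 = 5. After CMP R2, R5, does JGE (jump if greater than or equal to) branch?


Trace:
  R2 = 61, R5 = 5
  CMP R2, R5  → compares 61 vs 5
  JGE checks: is 61 greater than or equal to 5?
  61 > 5, so condition is true
Branch taken: Yes

Yes


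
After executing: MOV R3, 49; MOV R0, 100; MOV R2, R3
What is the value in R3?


Register state trace:
  MOV R3, 49  → R3 = 49
  MOV R0, 100  → R0 = 100
  MOV R2, R3  → R2 = 49
Final: R3 = 49

49


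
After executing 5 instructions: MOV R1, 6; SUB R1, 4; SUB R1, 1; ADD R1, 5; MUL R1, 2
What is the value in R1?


Register state trace:
  MOV R1, 6  → R1 = 6
  SUB R1, 4  → R1 = 6 - 4 = 2
  SUB R1, 1  → R1 = 2 - 1 = 1
  ADD R1, 5  → R1 = 1 + 5 = 6
  MUL R1, 2  → R1 = 6 * 2 = 12
Final: R1 = 12

12


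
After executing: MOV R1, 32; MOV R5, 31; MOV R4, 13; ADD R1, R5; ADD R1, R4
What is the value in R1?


Register state trace:
  MOV R1, 32  → R1 = 32
  MOV R5, 31  → R5 = 31
  MOV R4, 13  → R4 = 13
  ADD R1, R5  → R1 = 32 + 31 = 63
  ADD R1, R4  → R1 = 63 + 13 = 76
Final: R1 = 76

76


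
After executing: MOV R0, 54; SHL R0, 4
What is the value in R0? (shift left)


Register state trace:
  MOV R0, 54  → R0 = 54
  SHL R0, 4  → R0 = 54 << 4 = 54 * 2^4 = 864
Final: R0 = 864

864


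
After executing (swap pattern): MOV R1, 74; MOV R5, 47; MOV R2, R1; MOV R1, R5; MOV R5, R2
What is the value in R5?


Register state trace (swap pattern):
  MOV R1, 74  → R1 = 74
  MOV R5, 47  → R5 = 47
  MOV R2, R1  → R2 = 74  (save R1)
  MOV R1, R5  → R1 = 47  (R1 gets R5's value)
  MOV R5, R2  → R5 = 74  (R5 gets saved value)
Final: R5 = 74

74


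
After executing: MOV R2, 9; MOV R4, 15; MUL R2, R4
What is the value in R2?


Register state trace:
  MOV R2, 9  → R2 = 9
  MOV R4, 15  → R4 = 15
  MUL R2, R4  → R2 = 9 * 15 = 135
Final: R2 = 135

135


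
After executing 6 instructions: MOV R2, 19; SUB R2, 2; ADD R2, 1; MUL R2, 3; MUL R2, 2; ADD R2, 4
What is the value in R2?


Register state trace:
  MOV R2, 19  → R2 = 19
  SUB R2, 2  → R2 = 19 - 2 = 17
  ADD R2, 1  → R2 = 17 + 1 = 18
  MUL R2, 3  → R2 = 18 * 3 = 54
  MUL R2, 2  → R2 = 54 * 2 = 108
  ADD R2, 4  → R2 = 108 + 4 = 112
Final: R2 = 112

112


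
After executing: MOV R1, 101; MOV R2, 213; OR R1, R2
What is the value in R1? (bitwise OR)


Register state trace:
  MOV R1, 101  → R1 = 101 (0b01100101)
  MOV R2, 213  → R2 = 213 (0b11010101)
  OR R1, R2   → R1 = 101 OR 213 = 245 (0b11110101)
Final: R1 = 245

245


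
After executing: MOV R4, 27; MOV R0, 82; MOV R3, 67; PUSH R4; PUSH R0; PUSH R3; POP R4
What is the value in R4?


Stack trace (top is rightmost):
  MOV R4, 27  → R4 = 27
  MOV R0, 82  → R0 = 82
  MOV R3, 67  → R3 = 67
  PUSH R4  → stack: [27]
  PUSH R0  → stack: [27, 82]
  PUSH R3  → stack: [27, 82, 67]
  POP R4  → R4 = 67, stack: [27, 82]
Final: R4 = 67

67


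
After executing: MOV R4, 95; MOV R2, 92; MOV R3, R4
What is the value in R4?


Register state trace:
  MOV R4, 95  → R4 = 95
  MOV R2, 92  → R2 = 92
  MOV R3, R4  → R3 = 95
Final: R4 = 95

95


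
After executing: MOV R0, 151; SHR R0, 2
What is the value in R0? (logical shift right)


Register state trace:
  MOV R0, 151  → R0 = 151
  SHR R0, 2  → R0 = 151 >> 2 = 151 // 2^2 = 37
Final: R0 = 37

37


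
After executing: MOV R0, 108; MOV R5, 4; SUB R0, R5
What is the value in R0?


Register state trace:
  MOV R0, 108  → R0 = 108
  MOV R5, 4  → R5 = 4
  SUB R0, R5  → R0 = 108 - 4 = 104
Final: R0 = 104

104


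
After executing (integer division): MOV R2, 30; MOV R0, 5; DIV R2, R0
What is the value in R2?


Register state trace:
  MOV R2, 30  → R2 = 30
  MOV R0, 5  → R0 = 5
  DIV R2, R0  → R2 = 30 // 5 = 6
Final: R2 = 6

6


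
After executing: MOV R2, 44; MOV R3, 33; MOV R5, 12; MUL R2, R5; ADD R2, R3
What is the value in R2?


Register state trace:
  MOV R2, 44  → R2 = 44
  MOV R3, 33  → R3 = 33
  MOV R5, 12  → R5 = 12
  MUL R2, R5  → R2 = 44 * 12 = 528
  ADD R2, R3  → R2 = 528 + 33 = 561
Final: R2 = 561

561


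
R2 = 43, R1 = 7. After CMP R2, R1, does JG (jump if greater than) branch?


Trace:
  R2 = 43, R1 = 7
  CMP R2, R1  → compares 43 vs 7
  JG checks: is 43 greater than 7?
  43 > 7, so condition is true
Branch taken: Yes

Yes


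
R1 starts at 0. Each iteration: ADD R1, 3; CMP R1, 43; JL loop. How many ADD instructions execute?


Loop trace (R1 starts at 0, target 43, step 3):
  ADD #1: R1 = 0 + 3 = 3  → 3 < 43, loop
  ADD #2: R1 = 3 + 3 = 6  → 6 < 43, loop
  ADD #3: R1 = 6 + 3 = 9  → 9 < 43, loop
  ADD #4: R1 = 9 + 3 = 12  → 12 < 43, loop
  ADD #5: R1 = 12 + 3 = 15  → 15 < 43, loop
  ADD #6: R1 = 15 + 3 = 18  → 18 < 43, loop
  ADD #7: R1 = 18 + 3 = 21  → 21 < 43, loop
  ADD #8: R1 = 21 + 3 = 24  → 24 < 43, loop
  ADD #9: R1 = 24 + 3 = 27  → 27 < 43, loop
  ADD #10: R1 = 27 + 3 = 30  → 30 < 43, loop
  ADD #11: R1 = 30 + 3 = 33  → 33 < 43, loop
  ADD #12: R1 = 33 + 3 = 36  → 36 < 43, loop
  ADD #13: R1 = 36 + 3 = 39  → 39 < 43, loop
  ADD #14: R1 = 39 + 3 = 42  → 42 < 43, loop
  ADD #15: R1 = 42 + 3 = 45  → 45 >= 43, exit
Total ADD instructions: 15

15


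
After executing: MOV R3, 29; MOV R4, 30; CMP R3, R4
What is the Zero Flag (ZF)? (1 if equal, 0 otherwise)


Register state trace:
  MOV R3, 29  → R3 = 29
  MOV R4, 30  → R4 = 30
  CMP R3, R4  → computes 29 - 30 = -1
  Result is nonzero, so values are not equal
ZF = 0

0


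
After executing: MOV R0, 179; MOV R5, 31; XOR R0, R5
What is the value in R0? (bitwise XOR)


Register state trace:
  MOV R0, 179  → R0 = 179 (0b10110011)
  MOV R5, 31  → R5 = 31 (0b00011111)
  XOR R0, R5  → R0 = 179 XOR 31 = 172 (0b10101100)
Final: R0 = 172

172


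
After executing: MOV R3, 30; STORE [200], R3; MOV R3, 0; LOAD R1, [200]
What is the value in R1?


Register and memory trace:
  MOV R3, 30  → R3 = 30
  STORE [200], R3  → mem[200] = 30
  MOV R3, 0  → R3 = 0
  LOAD R1, [200]  → R1 = mem[200] = 30
Final: R1 = 30

30


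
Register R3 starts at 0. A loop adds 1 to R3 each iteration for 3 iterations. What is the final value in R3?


Starting value: R3 = 0
  Iter 1: R3 = 0 + 1 = 1
  Iter 2: R3 = 1 + 1 = 2
  Iter 3: R3 = 2 + 1 = 3
Final: R3 = 3

3


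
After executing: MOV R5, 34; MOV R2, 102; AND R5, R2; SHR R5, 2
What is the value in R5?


Register state trace:
  MOV R5, 34  → R5 = 34 (0b00100010)
  MOV R2, 102  → R2 = 102 (0b01100110)
  AND R5, R2  → R5 = 34 AND 102 = 34 (0b00100010)
  SHR R5, 2  → R5 = 34 >> 2 = 8
Final: R5 = 8

8


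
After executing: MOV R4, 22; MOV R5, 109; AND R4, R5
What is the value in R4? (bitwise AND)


Register state trace:
  MOV R4, 22  → R4 = 22 (0b00010110)
  MOV R5, 109  → R5 = 109 (0b01101101)
  AND R4, R5  → R4 = 22 AND 109 = 4 (0b00000100)
Final: R4 = 4

4


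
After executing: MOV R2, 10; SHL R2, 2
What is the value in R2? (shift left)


Register state trace:
  MOV R2, 10  → R2 = 10
  SHL R2, 2  → R2 = 10 << 2 = 10 * 2^2 = 40
Final: R2 = 40

40


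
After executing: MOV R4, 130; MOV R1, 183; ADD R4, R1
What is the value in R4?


Register state trace:
  MOV R4, 130  → R4 = 130
  MOV R1, 183  → R1 = 183
  ADD R4, R1  → R4 = 130 + 183 = 313
Final: R4 = 313

313


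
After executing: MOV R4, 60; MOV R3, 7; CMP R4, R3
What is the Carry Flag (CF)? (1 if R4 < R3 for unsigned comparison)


Register state trace:
  MOV R4, 60  → R4 = 60
  MOV R3, 7  → R3 = 7
  CMP R4, R3  → unsigned 60 - 7: no borrow
  60 >= 7, so CF = 0
CF = 0

0


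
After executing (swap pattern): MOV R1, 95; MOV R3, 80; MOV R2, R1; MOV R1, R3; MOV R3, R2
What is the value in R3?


Register state trace (swap pattern):
  MOV R1, 95  → R1 = 95
  MOV R3, 80  → R3 = 80
  MOV R2, R1  → R2 = 95  (save R1)
  MOV R1, R3  → R1 = 80  (R1 gets R3's value)
  MOV R3, R2  → R3 = 95  (R3 gets saved value)
Final: R3 = 95

95


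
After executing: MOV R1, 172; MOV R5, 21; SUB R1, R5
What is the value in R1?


Register state trace:
  MOV R1, 172  → R1 = 172
  MOV R5, 21  → R5 = 21
  SUB R1, R5  → R1 = 172 - 21 = 151
Final: R1 = 151

151


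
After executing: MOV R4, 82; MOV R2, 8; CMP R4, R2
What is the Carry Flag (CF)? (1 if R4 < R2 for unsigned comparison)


Register state trace:
  MOV R4, 82  → R4 = 82
  MOV R2, 8  → R2 = 8
  CMP R4, R2  → unsigned 82 - 8: no borrow
  82 >= 8, so CF = 0
CF = 0

0


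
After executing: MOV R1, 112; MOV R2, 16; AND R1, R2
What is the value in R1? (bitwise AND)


Register state trace:
  MOV R1, 112  → R1 = 112 (0b01110000)
  MOV R2, 16  → R2 = 16 (0b00010000)
  AND R1, R2  → R1 = 112 AND 16 = 16 (0b00010000)
Final: R1 = 16

16


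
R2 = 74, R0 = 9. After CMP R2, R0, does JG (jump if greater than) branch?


Trace:
  R2 = 74, R0 = 9
  CMP R2, R0  → compares 74 vs 9
  JG checks: is 74 greater than 9?
  74 > 9, so condition is true
Branch taken: Yes

Yes


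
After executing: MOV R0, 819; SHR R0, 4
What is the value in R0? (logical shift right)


Register state trace:
  MOV R0, 819  → R0 = 819
  SHR R0, 4  → R0 = 819 >> 4 = 819 // 2^4 = 51
Final: R0 = 51

51


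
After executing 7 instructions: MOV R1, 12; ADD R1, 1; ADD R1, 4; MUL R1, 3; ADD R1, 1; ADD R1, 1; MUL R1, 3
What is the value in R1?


Register state trace:
  MOV R1, 12  → R1 = 12
  ADD R1, 1  → R1 = 12 + 1 = 13
  ADD R1, 4  → R1 = 13 + 4 = 17
  MUL R1, 3  → R1 = 17 * 3 = 51
  ADD R1, 1  → R1 = 51 + 1 = 52
  ADD R1, 1  → R1 = 52 + 1 = 53
  MUL R1, 3  → R1 = 53 * 3 = 159
Final: R1 = 159

159


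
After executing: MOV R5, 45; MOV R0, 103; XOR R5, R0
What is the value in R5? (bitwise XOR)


Register state trace:
  MOV R5, 45  → R5 = 45 (0b00101101)
  MOV R0, 103  → R0 = 103 (0b01100111)
  XOR R5, R0  → R5 = 45 XOR 103 = 74 (0b01001010)
Final: R5 = 74

74


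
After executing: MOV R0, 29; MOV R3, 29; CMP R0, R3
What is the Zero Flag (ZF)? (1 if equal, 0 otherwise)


Register state trace:
  MOV R0, 29  → R0 = 29
  MOV R3, 29  → R3 = 29
  CMP R0, R3  → computes 29 - 29 = 0
  Result is zero, so values are equal
ZF = 1

1


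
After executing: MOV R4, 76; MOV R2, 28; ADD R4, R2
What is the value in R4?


Register state trace:
  MOV R4, 76  → R4 = 76
  MOV R2, 28  → R2 = 28
  ADD R4, R2  → R4 = 76 + 28 = 104
Final: R4 = 104

104


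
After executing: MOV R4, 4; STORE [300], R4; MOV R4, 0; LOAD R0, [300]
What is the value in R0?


Register and memory trace:
  MOV R4, 4  → R4 = 4
  STORE [300], R4  → mem[300] = 4
  MOV R4, 0  → R4 = 0
  LOAD R0, [300]  → R0 = mem[300] = 4
Final: R0 = 4

4


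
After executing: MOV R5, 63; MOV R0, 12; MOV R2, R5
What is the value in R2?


Register state trace:
  MOV R5, 63  → R5 = 63
  MOV R0, 12  → R0 = 12
  MOV R2, R5  → R2 = 63
Final: R2 = 63

63


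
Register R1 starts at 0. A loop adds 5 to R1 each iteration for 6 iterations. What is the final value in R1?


Starting value: R1 = 0
  Iter 1: R1 = 0 + 5 = 5
  Iter 2: R1 = 5 + 5 = 10
  Iter 3: R1 = 10 + 5 = 15
  Iter 4: R1 = 15 + 5 = 20
  Iter 5: R1 = 20 + 5 = 25
  Iter 6: R1 = 25 + 5 = 30
Final: R1 = 30

30


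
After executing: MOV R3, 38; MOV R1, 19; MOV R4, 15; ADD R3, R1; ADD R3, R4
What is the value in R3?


Register state trace:
  MOV R3, 38  → R3 = 38
  MOV R1, 19  → R1 = 19
  MOV R4, 15  → R4 = 15
  ADD R3, R1  → R3 = 38 + 19 = 57
  ADD R3, R4  → R3 = 57 + 15 = 72
Final: R3 = 72

72
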